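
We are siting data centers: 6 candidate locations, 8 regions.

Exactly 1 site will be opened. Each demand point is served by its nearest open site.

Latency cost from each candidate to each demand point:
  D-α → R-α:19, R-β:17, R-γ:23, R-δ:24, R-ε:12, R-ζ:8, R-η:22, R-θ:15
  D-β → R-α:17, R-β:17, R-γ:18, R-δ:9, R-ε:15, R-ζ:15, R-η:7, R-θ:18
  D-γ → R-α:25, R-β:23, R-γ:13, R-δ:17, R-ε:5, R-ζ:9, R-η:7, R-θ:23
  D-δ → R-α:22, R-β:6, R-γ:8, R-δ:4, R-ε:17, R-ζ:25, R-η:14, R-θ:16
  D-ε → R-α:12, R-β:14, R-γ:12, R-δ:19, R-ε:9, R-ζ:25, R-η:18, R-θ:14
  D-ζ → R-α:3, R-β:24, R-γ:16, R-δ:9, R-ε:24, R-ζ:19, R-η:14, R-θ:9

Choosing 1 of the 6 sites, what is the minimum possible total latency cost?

Open {D-δ}.
  R-α→D-δ 22, R-β→D-δ 6, R-γ→D-δ 8, R-δ→D-δ 4, R-ε→D-δ 17, R-ζ→D-δ 25, R-η→D-δ 14, R-θ→D-δ 16  ⇒ total 112.
Compare {D-β}: total 116.
Compare {D-ζ}: total 118.
No size-1 selection does better; minimum is 112.

112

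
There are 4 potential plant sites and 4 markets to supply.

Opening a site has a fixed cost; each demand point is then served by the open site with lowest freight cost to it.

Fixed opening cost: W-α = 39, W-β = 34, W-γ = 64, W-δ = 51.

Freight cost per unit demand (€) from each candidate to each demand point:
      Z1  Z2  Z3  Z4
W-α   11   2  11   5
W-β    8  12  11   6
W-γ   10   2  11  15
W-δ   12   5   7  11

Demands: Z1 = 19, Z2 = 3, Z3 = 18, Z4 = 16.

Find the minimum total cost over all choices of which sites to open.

474

Open {W-β, W-δ}: assign each demand point to its cheapest open site.
  Z1→W-β 19×8=152, Z2→W-δ 3×5=15, Z3→W-δ 18×7=126, Z4→W-β 16×6=96
  freight cost 389, fixed 85 → total 474.
Compare {W-α, W-β, W-δ}: freight cost 364 + fixed 124 = 488.
Compare {W-α, W-β}: freight cost 436 + fixed 73 = 509.
Compare {W-α, W-δ}: freight cost 421 + fixed 90 = 511.
All other subsets cost ≥ 488. Minimum total cost: 474.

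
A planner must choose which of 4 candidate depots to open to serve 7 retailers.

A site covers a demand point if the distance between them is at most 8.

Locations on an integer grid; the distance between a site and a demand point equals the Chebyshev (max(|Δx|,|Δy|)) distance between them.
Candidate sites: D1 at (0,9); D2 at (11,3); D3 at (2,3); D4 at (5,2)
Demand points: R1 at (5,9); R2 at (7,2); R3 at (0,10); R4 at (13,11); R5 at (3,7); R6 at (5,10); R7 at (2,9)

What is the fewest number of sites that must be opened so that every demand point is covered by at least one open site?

Coverage sets (demand points within 8 of each site):
  D1: {R1, R2, R3, R5, R6, R7}
  D2: {R1, R2, R4, R5, R6}
  D3: {R1, R2, R3, R5, R6, R7}
  D4: {R1, R2, R3, R5, R6, R7}
No single site covers all 7 demand points.
But {D1, D2} covers everything, so the minimum is 2.

2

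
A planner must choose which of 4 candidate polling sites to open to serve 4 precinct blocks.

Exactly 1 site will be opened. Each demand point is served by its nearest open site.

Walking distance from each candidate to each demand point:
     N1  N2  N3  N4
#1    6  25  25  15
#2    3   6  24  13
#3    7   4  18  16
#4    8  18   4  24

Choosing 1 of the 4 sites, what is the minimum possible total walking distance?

45

Open {#3}.
  N1→#3 7, N2→#3 4, N3→#3 18, N4→#3 16  ⇒ total 45.
Compare {#2}: total 46.
Compare {#4}: total 54.
No size-1 selection does better; minimum is 45.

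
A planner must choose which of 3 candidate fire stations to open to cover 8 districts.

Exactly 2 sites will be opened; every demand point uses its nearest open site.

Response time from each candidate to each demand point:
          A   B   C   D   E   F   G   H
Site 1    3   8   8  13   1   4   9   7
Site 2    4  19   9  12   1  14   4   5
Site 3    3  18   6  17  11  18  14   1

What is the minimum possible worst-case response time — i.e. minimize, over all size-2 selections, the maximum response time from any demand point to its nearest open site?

Open {Site 1, Site 2}.
  Farthest demand point is D at response time 12 (to Site 2); all others are ≤ 12.
With {Site 1, Site 3} the worst case is 13.
With {Site 2, Site 3} the worst case is 18.
No size-2 selection achieves below 12.

12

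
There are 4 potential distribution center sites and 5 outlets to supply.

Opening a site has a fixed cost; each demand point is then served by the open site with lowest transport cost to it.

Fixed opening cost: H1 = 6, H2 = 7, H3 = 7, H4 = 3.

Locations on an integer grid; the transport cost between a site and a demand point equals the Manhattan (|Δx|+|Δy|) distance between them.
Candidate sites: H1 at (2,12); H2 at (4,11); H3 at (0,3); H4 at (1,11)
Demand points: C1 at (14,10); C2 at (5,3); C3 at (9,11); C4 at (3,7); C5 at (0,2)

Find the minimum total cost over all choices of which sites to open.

41

Open {H2, H3}: assign each demand point to its cheapest open site.
  C1→H2 11, C2→H3 5, C3→H2 5, C4→H2 5, C5→H3 1
  transport cost 27, fixed 14 → total 41.
Compare {H3, H4}: transport cost 34 + fixed 10 = 44.
Compare {H2, H3, H4}: transport cost 27 + fixed 17 = 44.
Compare {H1, H3}: transport cost 34 + fixed 13 = 47.
All other subsets cost ≥ 44. Minimum total cost: 41.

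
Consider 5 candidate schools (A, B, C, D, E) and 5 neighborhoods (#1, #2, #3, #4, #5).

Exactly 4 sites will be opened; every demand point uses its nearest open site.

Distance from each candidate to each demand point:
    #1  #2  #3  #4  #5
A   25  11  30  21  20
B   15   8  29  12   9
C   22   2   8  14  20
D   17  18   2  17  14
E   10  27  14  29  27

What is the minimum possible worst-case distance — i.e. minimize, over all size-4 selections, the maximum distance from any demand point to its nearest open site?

Open {A, B, C, E}.
  Farthest demand point is #4 at distance 12 (to B); all others are ≤ 12.
With {A, B, D, E} the worst case is 12.
With {B, C, D, E} the worst case is 12.
No size-4 selection achieves below 12.

12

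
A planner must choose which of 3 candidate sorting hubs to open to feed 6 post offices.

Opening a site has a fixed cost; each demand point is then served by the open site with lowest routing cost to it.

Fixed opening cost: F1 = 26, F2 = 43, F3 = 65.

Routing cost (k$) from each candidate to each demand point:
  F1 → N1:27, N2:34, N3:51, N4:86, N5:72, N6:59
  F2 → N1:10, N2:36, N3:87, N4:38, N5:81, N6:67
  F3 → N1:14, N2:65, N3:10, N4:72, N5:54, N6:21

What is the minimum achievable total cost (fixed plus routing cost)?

277

Open {F2, F3}: assign each demand point to its cheapest open site.
  N1→F2 10, N2→F2 36, N3→F3 10, N4→F2 38, N5→F3 54, N6→F3 21
  routing cost 169, fixed 108 → total 277.
Compare {F1, F3}: routing cost 205 + fixed 91 = 296.
Compare {F3}: routing cost 236 + fixed 65 = 301.
Compare {F1, F2, F3}: routing cost 167 + fixed 134 = 301.
All other subsets cost ≥ 296. Minimum total cost: 277.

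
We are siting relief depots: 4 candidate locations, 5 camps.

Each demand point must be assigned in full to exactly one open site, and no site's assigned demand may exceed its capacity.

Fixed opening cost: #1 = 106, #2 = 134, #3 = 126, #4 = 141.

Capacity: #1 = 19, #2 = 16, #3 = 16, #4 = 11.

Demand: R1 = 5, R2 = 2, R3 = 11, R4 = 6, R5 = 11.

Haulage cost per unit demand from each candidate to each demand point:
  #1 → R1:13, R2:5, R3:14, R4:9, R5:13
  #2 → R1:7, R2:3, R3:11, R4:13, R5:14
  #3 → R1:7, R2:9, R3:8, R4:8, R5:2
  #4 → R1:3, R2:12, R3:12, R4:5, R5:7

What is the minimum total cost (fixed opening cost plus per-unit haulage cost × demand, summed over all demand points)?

507

Open {#1, #3}; cheapest assignment that respects the capacities:
  #1 (cap 19, load 19): R2, R3, R4 — cost 2×5 + 11×14 + 6×9 = 218
  #3 (cap 16, load 16): R1, R5 — cost 5×7 + 11×2 = 57
  Shipping 275, fixed 232 → total 507.
  Any other capacity-feasible assignment to {#1, #3} ships for at least 275.
Compare {#2, #3, #4}: its best feasible assignment gives total 595.
Compare {#1, #2}: its best feasible assignment gives total 603.
Every other set of open sites that can feasibly serve all demand totals ≥ 595 even under its best assignment. Minimum: 507.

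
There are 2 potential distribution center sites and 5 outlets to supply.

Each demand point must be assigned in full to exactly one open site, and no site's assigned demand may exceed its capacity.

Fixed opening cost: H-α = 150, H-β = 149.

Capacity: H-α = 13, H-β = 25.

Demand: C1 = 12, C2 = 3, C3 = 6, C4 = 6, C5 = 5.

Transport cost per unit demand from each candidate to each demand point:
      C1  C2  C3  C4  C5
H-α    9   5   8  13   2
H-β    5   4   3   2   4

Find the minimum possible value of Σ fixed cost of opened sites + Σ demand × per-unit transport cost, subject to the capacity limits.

414

Open {H-α, H-β}; cheapest assignment that respects the capacities:
  H-α (cap 13, load 8): C2, C5 — cost 3×5 + 5×2 = 25
  H-β (cap 25, load 24): C1, C3, C4 — cost 12×5 + 6×3 + 6×2 = 90
  Shipping 115, fixed 299 → total 414.
  Any other capacity-feasible assignment to {H-α, H-β} ships for at least 115.
Total demand is 32 and no other set of sites has combined capacity ≥ 32, so {H-α, H-β} is the only feasible choice of open sites. Minimum: 414.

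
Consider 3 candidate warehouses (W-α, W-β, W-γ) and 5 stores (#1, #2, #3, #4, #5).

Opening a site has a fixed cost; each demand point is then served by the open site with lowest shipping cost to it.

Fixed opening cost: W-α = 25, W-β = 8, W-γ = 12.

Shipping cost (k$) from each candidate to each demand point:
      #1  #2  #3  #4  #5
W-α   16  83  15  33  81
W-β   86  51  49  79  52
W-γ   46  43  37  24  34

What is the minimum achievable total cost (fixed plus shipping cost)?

Open {W-α, W-γ}: assign each demand point to its cheapest open site.
  #1→W-α 16, #2→W-γ 43, #3→W-α 15, #4→W-γ 24, #5→W-γ 34
  shipping cost 132, fixed 37 → total 169.
Compare {W-α, W-β, W-γ}: shipping cost 132 + fixed 45 = 177.
Compare {W-γ}: shipping cost 184 + fixed 12 = 196.
Compare {W-α, W-β}: shipping cost 167 + fixed 33 = 200.
All other subsets cost ≥ 177. Minimum total cost: 169.

169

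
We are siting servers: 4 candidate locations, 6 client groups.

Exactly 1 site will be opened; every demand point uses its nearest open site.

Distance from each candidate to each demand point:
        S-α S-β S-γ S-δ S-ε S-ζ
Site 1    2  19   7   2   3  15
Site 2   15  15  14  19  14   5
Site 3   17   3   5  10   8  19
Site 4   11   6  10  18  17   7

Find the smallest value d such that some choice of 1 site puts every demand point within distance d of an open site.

Open {Site 4}.
  Farthest demand point is S-δ at distance 18 (to Site 4); all others are ≤ 18.
With {Site 1} the worst case is 19.
With {Site 2} the worst case is 19.
No size-1 selection achieves below 18.

18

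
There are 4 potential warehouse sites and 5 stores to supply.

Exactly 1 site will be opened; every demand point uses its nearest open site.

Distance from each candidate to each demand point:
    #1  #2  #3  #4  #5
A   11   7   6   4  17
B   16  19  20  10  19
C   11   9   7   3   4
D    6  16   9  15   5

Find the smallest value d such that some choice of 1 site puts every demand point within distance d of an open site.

Open {C}.
  Farthest demand point is #1 at distance 11 (to C); all others are ≤ 11.
With {D} the worst case is 16.
With {A} the worst case is 17.
No size-1 selection achieves below 11.

11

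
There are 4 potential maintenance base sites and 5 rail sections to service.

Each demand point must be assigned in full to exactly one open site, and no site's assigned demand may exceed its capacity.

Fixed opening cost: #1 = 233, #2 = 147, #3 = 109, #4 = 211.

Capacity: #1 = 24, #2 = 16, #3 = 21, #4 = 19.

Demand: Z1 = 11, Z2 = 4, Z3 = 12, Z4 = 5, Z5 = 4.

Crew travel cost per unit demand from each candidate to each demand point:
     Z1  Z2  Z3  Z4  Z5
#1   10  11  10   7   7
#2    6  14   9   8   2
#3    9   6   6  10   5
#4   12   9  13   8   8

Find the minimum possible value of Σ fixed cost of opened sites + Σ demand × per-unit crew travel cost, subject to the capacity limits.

476

Open {#2, #3}; cheapest assignment that respects the capacities:
  #2 (cap 16, load 15): Z1, Z5 — cost 11×6 + 4×2 = 74
  #3 (cap 21, load 21): Z2, Z3, Z4 — cost 4×6 + 12×6 + 5×10 = 146
  Shipping 220, fixed 256 → total 476.
  Any other capacity-feasible assignment to {#2, #3} ships for at least 220.
Compare {#1, #3}: its best feasible assignment gives total 603.
Compare {#3, #4}: its best feasible assignment gives total 608.
Every other set of open sites that can feasibly serve all demand totals ≥ 603 even under its best assignment. Minimum: 476.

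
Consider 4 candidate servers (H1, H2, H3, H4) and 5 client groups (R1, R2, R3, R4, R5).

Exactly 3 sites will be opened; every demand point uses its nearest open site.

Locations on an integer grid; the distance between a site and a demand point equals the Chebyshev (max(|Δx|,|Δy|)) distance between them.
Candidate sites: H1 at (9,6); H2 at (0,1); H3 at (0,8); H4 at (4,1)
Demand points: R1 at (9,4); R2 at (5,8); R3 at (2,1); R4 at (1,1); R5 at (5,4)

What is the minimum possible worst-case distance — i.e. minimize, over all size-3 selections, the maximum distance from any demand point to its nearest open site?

Open {H1, H2, H3}.
  Farthest demand point is R2 at distance 4 (to H1); all others are ≤ 4.
With {H1, H2, H4} the worst case is 4.
With {H1, H3, H4} the worst case is 4.
No size-3 selection achieves below 4.

4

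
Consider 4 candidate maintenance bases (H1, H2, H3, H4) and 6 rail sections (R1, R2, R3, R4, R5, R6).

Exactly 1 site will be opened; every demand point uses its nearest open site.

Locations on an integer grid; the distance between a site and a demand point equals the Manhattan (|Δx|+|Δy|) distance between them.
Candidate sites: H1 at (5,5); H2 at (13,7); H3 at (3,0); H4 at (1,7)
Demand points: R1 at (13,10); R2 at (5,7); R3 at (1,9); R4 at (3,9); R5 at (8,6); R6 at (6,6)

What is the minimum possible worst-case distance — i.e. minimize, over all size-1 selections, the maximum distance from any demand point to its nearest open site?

13

Open {H1}.
  Farthest demand point is R1 at distance 13 (to H1); all others are ≤ 13.
With {H2} the worst case is 14.
With {H4} the worst case is 15.
No size-1 selection achieves below 13.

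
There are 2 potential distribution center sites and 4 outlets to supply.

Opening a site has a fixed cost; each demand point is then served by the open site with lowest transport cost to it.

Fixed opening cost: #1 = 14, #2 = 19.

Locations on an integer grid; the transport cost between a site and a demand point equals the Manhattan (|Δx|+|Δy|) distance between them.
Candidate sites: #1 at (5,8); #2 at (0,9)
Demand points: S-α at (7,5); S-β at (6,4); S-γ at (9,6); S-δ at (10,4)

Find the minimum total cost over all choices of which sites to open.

39

Open {#1}: assign each demand point to its cheapest open site.
  S-α→#1 5, S-β→#1 5, S-γ→#1 6, S-δ→#1 9
  transport cost 25, fixed 14 → total 39.
Compare {#1, #2}: transport cost 25 + fixed 33 = 58.
Compare {#2}: transport cost 49 + fixed 19 = 68.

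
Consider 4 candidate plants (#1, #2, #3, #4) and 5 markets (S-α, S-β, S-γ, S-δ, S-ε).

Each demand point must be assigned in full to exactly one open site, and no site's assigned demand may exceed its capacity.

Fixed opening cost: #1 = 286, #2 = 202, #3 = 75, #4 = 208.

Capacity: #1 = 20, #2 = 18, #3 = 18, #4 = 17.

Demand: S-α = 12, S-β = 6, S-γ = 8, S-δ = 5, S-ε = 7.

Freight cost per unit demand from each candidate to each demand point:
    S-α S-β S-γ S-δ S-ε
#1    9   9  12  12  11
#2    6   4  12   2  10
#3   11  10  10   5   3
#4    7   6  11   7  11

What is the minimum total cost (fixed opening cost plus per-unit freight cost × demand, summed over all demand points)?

671

Open {#1, #3}; cheapest assignment that respects the capacities:
  #1 (cap 20, load 20): S-α, S-γ — cost 12×9 + 8×12 = 204
  #3 (cap 18, load 18): S-β, S-δ, S-ε — cost 6×10 + 5×5 + 7×3 = 106
  Shipping 310, fixed 361 → total 671.
  Any other capacity-feasible assignment to {#1, #3} ships for at least 310.
Compare {#2, #3, #4}: its best feasible assignment gives total 704.
Compare {#1, #2}: its best feasible assignment gives total 796.
Every other set of open sites that can feasibly serve all demand totals ≥ 704 even under its best assignment. Minimum: 671.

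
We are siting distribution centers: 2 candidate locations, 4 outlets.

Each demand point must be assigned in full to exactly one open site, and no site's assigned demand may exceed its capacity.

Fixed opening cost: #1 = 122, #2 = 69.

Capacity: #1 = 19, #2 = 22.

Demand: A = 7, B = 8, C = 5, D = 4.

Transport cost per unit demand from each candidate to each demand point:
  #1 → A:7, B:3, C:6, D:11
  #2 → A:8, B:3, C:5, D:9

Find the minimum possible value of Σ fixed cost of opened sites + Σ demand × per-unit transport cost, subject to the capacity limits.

Open {#1, #2}; cheapest assignment that respects the capacities:
  #1 (cap 19, load 15): A, B — cost 7×7 + 8×3 = 73
  #2 (cap 22, load 9): C, D — cost 5×5 + 4×9 = 61
  Shipping 134, fixed 191 → total 325.
  Any other capacity-feasible assignment to {#1, #2} ships for at least 134.
Total demand is 24 and no other set of sites has combined capacity ≥ 24, so {#1, #2} is the only feasible choice of open sites. Minimum: 325.

325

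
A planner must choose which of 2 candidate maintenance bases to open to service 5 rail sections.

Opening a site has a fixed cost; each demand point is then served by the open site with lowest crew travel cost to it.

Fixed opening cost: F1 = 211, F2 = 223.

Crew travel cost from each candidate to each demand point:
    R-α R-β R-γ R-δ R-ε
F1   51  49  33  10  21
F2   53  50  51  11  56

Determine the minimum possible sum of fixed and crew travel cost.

375

Open {F1}: assign each demand point to its cheapest open site.
  R-α→F1 51, R-β→F1 49, R-γ→F1 33, R-δ→F1 10, R-ε→F1 21
  crew travel cost 164, fixed 211 → total 375.
Compare {F2}: crew travel cost 221 + fixed 223 = 444.
Compare {F1, F2}: crew travel cost 164 + fixed 434 = 598.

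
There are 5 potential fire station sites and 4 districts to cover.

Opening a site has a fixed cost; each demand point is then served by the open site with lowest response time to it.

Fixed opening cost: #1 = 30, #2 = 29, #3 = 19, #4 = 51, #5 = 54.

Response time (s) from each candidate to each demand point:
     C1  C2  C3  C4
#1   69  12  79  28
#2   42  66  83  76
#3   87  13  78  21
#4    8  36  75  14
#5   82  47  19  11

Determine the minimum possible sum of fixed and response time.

Open {#3, #4, #5}: assign each demand point to its cheapest open site.
  C1→#4 8, C2→#3 13, C3→#5 19, C4→#5 11
  response time 51, fixed 124 → total 175.
Compare {#4, #5}: response time 74 + fixed 105 = 179.
Compare {#3, #4}: response time 110 + fixed 70 = 180.
Compare {#4}: response time 133 + fixed 51 = 184.
All other subsets cost ≥ 179. Minimum total cost: 175.

175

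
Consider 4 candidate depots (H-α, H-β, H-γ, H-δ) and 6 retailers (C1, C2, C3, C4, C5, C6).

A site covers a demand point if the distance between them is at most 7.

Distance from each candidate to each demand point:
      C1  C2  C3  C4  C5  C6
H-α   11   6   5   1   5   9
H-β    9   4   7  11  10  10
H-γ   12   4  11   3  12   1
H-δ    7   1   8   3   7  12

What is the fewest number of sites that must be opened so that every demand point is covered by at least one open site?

Coverage sets (demand points within 7 of each site):
  H-α: {C2, C3, C4, C5}
  H-β: {C2, C3}
  H-γ: {C2, C4, C6}
  H-δ: {C1, C2, C4, C5}
No 2 sites suffice: every size-2 union leaves at least one demand point uncovered.
But {H-α, H-γ, H-δ} covers everything, so the minimum is 3.

3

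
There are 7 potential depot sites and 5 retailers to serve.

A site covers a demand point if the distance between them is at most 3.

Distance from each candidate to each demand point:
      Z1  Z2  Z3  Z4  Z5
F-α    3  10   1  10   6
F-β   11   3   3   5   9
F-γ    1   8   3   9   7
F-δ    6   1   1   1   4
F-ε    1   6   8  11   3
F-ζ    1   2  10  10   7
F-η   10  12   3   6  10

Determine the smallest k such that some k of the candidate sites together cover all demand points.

Coverage sets (demand points within 3 of each site):
  F-α: {Z1, Z3}
  F-β: {Z2, Z3}
  F-γ: {Z1, Z3}
  F-δ: {Z2, Z3, Z4}
  F-ε: {Z1, Z5}
  F-ζ: {Z1, Z2}
  F-η: {Z3}
No single site covers all 5 demand points.
But {F-δ, F-ε} covers everything, so the minimum is 2.

2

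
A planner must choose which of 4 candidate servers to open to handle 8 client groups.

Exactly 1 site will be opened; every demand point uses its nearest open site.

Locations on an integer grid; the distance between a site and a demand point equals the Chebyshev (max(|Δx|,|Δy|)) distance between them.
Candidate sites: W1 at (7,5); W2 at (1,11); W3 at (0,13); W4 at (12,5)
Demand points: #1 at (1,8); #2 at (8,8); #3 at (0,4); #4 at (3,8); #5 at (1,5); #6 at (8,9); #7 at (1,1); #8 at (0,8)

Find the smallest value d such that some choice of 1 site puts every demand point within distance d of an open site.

7

Open {W1}.
  Farthest demand point is #3 at distance 7 (to W1); all others are ≤ 7.
With {W2} the worst case is 10.
With {W3} the worst case is 12.
No size-1 selection achieves below 7.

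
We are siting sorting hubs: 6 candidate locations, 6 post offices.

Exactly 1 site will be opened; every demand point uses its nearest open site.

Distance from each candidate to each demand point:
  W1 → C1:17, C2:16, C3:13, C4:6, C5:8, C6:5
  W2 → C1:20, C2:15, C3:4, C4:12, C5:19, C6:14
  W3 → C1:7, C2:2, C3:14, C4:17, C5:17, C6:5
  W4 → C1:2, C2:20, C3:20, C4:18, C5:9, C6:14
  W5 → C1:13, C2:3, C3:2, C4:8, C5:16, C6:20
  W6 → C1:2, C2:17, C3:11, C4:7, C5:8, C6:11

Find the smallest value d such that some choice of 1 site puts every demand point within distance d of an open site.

17

Open {W1}.
  Farthest demand point is C1 at distance 17 (to W1); all others are ≤ 17.
With {W3} the worst case is 17.
With {W6} the worst case is 17.
No size-1 selection achieves below 17.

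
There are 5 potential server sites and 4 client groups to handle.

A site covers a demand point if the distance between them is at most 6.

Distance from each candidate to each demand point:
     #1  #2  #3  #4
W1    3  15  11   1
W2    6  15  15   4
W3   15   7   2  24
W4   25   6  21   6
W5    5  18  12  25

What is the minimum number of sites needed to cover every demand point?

Coverage sets (demand points within 6 of each site):
  W1: {#1, #4}
  W2: {#1, #4}
  W3: {#3}
  W4: {#2, #4}
  W5: {#1}
No 2 sites suffice: every size-2 union leaves at least one demand point uncovered.
But {W1, W3, W4} covers everything, so the minimum is 3.

3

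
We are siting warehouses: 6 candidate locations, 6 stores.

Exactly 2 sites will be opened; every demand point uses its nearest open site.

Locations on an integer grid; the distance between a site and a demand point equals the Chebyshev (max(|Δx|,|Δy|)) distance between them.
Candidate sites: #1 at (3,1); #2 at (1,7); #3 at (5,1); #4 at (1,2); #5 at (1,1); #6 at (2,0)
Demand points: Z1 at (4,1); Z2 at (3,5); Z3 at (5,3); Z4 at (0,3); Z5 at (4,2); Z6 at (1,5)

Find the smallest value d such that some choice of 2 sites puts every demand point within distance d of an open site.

3

Open {#1, #2}.
  Farthest demand point is Z4 at distance 3 (to #1); all others are ≤ 3.
With {#1, #4} the worst case is 3.
With {#2, #6} the worst case is 3.
No size-2 selection achieves below 3.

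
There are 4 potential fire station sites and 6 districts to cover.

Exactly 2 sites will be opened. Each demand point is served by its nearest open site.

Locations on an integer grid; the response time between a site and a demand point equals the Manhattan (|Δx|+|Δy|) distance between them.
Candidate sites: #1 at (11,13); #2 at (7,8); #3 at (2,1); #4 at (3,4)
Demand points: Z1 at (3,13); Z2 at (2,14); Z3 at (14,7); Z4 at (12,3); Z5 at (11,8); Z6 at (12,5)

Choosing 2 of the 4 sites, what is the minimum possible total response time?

48

Open {#1, #2}.
  Z1→#1 8, Z2→#1 10, Z3→#2 8, Z4→#2 10, Z5→#2 4, Z6→#2 8  ⇒ total 48.
Compare {#2, #3}: total 50.
Compare {#2, #4}: total 50.
No size-2 selection does better; minimum is 48.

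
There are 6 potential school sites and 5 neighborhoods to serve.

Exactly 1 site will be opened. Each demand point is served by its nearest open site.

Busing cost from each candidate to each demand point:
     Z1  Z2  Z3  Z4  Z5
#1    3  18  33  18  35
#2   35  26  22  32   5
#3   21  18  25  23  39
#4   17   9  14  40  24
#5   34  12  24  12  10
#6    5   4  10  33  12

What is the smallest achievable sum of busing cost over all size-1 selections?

64

Open {#6}.
  Z1→#6 5, Z2→#6 4, Z3→#6 10, Z4→#6 33, Z5→#6 12  ⇒ total 64.
Compare {#5}: total 92.
Compare {#4}: total 104.
No size-1 selection does better; minimum is 64.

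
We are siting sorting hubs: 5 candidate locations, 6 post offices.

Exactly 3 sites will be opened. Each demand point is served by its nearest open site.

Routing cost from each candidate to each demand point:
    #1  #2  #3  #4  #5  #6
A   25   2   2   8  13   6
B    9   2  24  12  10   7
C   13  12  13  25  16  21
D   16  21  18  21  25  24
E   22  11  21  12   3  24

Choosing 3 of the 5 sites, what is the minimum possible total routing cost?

Open {A, B, E}.
  #1→B 9, #2→A 2, #3→A 2, #4→A 8, #5→E 3, #6→A 6  ⇒ total 30.
Compare {A, C, E}: total 34.
Compare {A, B, C}: total 37.
No size-3 selection does better; minimum is 30.

30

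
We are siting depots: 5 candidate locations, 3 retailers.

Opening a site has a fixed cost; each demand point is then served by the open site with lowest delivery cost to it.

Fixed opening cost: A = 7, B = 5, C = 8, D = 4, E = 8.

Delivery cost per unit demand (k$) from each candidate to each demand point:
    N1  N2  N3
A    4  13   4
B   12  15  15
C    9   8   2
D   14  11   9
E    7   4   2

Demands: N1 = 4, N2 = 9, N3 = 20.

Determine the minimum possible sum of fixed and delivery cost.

Open {A, E}: assign each demand point to its cheapest open site.
  N1→A 4×4=16, N2→E 9×4=36, N3→E 20×2=40
  delivery cost 92, fixed 15 → total 107.
Compare {A, D, E}: delivery cost 92 + fixed 19 = 111.
Compare {E}: delivery cost 104 + fixed 8 = 112.
Compare {A, B, E}: delivery cost 92 + fixed 20 = 112.
All other subsets cost ≥ 111. Minimum total cost: 107.

107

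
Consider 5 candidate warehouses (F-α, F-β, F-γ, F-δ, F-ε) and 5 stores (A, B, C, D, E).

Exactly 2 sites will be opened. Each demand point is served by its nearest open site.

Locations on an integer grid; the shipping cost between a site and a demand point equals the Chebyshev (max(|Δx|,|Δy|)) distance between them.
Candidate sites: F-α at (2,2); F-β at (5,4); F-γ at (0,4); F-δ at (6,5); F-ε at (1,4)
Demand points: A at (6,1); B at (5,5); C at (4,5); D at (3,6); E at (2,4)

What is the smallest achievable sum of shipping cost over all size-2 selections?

8

Open {F-β, F-ε}.
  A→F-β 3, B→F-β 1, C→F-β 1, D→F-β 2, E→F-ε 1  ⇒ total 8.
Compare {F-α, F-β}: total 9.
Compare {F-β, F-γ}: total 9.
No size-2 selection does better; minimum is 8.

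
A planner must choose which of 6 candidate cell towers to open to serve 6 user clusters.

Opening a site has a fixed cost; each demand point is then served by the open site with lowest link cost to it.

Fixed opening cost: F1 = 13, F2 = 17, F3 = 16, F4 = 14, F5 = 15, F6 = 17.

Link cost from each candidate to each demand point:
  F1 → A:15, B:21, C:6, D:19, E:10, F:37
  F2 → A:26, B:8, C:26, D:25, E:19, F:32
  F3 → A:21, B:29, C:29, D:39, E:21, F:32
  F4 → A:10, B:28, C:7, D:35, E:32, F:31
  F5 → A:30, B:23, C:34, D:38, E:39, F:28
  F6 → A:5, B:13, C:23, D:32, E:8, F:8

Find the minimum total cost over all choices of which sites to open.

89

Open {F1, F6}: assign each demand point to its cheapest open site.
  A→F6 5, B→F6 13, C→F1 6, D→F1 19, E→F6 8, F→F6 8
  link cost 59, fixed 30 → total 89.
Compare {F1, F2, F6}: link cost 54 + fixed 47 = 101.
Compare {F1, F4, F6}: link cost 59 + fixed 44 = 103.
Compare {F4, F6}: link cost 73 + fixed 31 = 104.
All other subsets cost ≥ 101. Minimum total cost: 89.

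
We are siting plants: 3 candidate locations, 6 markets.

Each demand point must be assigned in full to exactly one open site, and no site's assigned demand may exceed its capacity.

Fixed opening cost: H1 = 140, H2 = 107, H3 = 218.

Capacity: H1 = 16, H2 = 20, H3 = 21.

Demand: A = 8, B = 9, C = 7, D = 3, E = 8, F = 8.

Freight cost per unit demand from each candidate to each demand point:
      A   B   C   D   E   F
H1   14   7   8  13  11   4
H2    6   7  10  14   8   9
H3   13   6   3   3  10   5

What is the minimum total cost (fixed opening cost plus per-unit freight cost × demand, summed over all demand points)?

Open {H1, H2, H3}; cheapest assignment that respects the capacities:
  H1 (cap 16, load 8): F — cost 8×4 = 32
  H2 (cap 20, load 16): A, E — cost 8×6 + 8×8 = 112
  H3 (cap 21, load 19): B, C, D — cost 9×6 + 7×3 + 3×3 = 84
  Shipping 228, fixed 465 → total 693.
  Any other capacity-feasible assignment to {H1, H2, H3} ships for at least 228.
Total demand is 43 and no other set of sites has combined capacity ≥ 43, so {H1, H2, H3} is the only feasible choice of open sites. Minimum: 693.

693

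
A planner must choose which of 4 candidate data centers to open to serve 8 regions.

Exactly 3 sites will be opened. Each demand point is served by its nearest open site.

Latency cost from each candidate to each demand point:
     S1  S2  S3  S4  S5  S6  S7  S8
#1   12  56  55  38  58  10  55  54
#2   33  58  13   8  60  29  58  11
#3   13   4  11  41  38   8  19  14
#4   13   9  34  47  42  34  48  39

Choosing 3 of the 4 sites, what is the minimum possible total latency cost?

111

Open {#1, #2, #3}.
  S1→#1 12, S2→#3 4, S3→#3 11, S4→#2 8, S5→#3 38, S6→#3 8, S7→#3 19, S8→#2 11  ⇒ total 111.
Compare {#2, #3, #4}: total 112.
Compare {#1, #3, #4}: total 144.
No size-3 selection does better; minimum is 111.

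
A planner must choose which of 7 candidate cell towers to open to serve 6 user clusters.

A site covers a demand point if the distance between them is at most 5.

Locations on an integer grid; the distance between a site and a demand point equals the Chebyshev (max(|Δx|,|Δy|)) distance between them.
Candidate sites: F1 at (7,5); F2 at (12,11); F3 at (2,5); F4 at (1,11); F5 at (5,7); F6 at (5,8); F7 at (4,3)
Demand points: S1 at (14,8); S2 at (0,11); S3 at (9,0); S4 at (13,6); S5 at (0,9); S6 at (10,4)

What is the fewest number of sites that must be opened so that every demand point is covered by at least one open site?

3

Coverage sets (demand points within 5 of each site):
  F1: {S3, S6}
  F2: {S1, S4}
  F3: {S5}
  F4: {S2, S5}
  F5: {S2, S5, S6}
  F6: {S2, S5, S6}
  F7: {S3}
No 2 sites suffice: every size-2 union leaves at least one demand point uncovered.
But {F1, F2, F4} covers everything, so the minimum is 3.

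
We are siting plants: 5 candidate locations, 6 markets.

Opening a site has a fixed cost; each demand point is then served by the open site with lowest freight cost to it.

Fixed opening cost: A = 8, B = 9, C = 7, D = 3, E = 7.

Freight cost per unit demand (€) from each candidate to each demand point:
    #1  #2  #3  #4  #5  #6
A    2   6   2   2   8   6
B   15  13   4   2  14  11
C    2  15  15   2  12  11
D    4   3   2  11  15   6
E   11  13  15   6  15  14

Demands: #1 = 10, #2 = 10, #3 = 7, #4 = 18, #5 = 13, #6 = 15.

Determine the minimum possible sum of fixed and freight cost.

305

Open {A, D}: assign each demand point to its cheapest open site.
  #1→A 10×2=20, #2→D 10×3=30, #3→A 7×2=14, #4→A 18×2=36, #5→A 13×8=104, #6→A 15×6=90
  freight cost 294, fixed 11 → total 305.
Compare {A, C, D}: freight cost 294 + fixed 18 = 312.
Compare {A, D, E}: freight cost 294 + fixed 18 = 312.
Compare {A, B, D}: freight cost 294 + fixed 20 = 314.
All other subsets cost ≥ 312. Minimum total cost: 305.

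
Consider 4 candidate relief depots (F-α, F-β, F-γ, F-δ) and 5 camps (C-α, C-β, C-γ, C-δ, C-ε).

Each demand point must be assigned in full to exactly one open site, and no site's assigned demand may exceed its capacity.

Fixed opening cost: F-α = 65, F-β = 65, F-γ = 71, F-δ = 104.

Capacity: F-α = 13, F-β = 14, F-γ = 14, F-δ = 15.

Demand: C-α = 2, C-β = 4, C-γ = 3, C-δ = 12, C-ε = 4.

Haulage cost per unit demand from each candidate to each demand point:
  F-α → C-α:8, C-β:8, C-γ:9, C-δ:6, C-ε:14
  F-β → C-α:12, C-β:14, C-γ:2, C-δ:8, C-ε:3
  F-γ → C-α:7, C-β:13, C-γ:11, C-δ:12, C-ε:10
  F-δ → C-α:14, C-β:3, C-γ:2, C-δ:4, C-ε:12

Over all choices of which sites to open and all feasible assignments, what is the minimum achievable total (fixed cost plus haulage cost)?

300

Open {F-α, F-β}; cheapest assignment that respects the capacities:
  F-α (cap 13, load 12): C-δ — cost 12×6 = 72
  F-β (cap 14, load 13): C-α, C-β, C-γ, C-ε — cost 2×12 + 4×14 + 3×2 + 4×3 = 98
  Shipping 170, fixed 130 → total 300.
  Any other capacity-feasible assignment to {F-α, F-β} ships for at least 170.
Compare {F-β, F-δ}: its best feasible assignment gives total 315.
Compare {F-α, F-δ}: its best feasible assignment gives total 327.
Every other set of open sites that can feasibly serve all demand totals ≥ 315 even under its best assignment. Minimum: 300.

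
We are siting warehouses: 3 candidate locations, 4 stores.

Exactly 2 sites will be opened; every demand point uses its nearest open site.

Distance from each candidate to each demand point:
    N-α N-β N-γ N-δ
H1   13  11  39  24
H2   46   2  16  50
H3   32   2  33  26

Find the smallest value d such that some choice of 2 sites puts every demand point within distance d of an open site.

24

Open {H1, H2}.
  Farthest demand point is N-δ at distance 24 (to H1); all others are ≤ 24.
With {H2, H3} the worst case is 32.
With {H1, H3} the worst case is 33.
No size-2 selection achieves below 24.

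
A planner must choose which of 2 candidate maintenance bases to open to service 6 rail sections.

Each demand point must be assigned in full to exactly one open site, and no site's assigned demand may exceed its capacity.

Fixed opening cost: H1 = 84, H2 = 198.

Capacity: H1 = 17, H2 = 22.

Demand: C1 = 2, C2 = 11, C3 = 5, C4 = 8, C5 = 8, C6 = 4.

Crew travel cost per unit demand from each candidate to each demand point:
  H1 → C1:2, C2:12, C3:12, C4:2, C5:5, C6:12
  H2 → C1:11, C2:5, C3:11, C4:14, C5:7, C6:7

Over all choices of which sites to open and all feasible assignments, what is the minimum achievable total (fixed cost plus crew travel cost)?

Open {H1, H2}; cheapest assignment that respects the capacities:
  H1 (cap 17, load 16): C4, C5 — cost 8×2 + 8×5 = 56
  H2 (cap 22, load 22): C1, C2, C3, C6 — cost 2×11 + 11×5 + 5×11 + 4×7 = 160
  Shipping 216, fixed 282 → total 498.
  Any other capacity-feasible assignment to {H1, H2} ships for at least 216.
Total demand is 38 and no other set of sites has combined capacity ≥ 38, so {H1, H2} is the only feasible choice of open sites. Minimum: 498.

498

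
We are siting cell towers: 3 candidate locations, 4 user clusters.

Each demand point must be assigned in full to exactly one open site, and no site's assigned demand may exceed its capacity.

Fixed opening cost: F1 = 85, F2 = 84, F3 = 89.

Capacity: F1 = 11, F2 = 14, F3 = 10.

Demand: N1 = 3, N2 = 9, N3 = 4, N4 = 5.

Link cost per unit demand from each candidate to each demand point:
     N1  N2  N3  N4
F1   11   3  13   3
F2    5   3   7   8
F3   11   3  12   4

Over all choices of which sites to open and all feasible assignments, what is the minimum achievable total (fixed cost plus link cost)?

Open {F1, F2}; cheapest assignment that respects the capacities:
  F1 (cap 11, load 8): N1, N4 — cost 3×11 + 5×3 = 48
  F2 (cap 14, load 13): N2, N3 — cost 9×3 + 4×7 = 55
  Shipping 103, fixed 169 → total 272.
  Any other capacity-feasible assignment to {F1, F2} ships for at least 103.
Compare {F2, F3}: its best feasible assignment gives total 281.
Compare {F1, F2, F3}: its best feasible assignment gives total 343.
Every other set of open sites that can feasibly serve all demand totals ≥ 281 even under its best assignment. Minimum: 272.

272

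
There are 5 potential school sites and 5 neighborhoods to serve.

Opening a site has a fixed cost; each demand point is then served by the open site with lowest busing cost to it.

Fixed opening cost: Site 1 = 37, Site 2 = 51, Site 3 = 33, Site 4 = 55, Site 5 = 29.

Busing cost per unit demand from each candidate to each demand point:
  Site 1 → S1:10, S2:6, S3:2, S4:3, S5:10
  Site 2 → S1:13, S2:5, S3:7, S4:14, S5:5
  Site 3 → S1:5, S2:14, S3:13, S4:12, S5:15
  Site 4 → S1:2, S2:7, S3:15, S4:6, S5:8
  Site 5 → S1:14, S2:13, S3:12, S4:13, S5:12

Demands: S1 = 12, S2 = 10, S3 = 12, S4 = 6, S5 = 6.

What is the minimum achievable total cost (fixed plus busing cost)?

Open {Site 1, Site 4}: assign each demand point to its cheapest open site.
  S1→Site 4 12×2=24, S2→Site 1 10×6=60, S3→Site 1 12×2=24, S4→Site 1 6×3=18, S5→Site 4 6×8=48
  busing cost 174, fixed 92 → total 266.
Compare {Site 1, Site 2, Site 4}: busing cost 146 + fixed 143 = 289.
Compare {Site 1, Site 3}: busing cost 222 + fixed 70 = 292.
Compare {Site 1, Site 4, Site 5}: busing cost 174 + fixed 121 = 295.
All other subsets cost ≥ 289. Minimum total cost: 266.

266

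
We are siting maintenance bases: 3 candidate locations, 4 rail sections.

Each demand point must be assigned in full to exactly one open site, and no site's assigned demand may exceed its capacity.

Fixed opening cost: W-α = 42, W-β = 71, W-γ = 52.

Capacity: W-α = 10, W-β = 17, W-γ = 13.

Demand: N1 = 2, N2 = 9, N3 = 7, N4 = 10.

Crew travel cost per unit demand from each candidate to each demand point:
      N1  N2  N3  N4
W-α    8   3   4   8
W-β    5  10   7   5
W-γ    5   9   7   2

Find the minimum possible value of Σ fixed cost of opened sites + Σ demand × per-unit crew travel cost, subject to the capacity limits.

271

Open {W-α, W-β, W-γ}; cheapest assignment that respects the capacities:
  W-α (cap 10, load 9): N2 — cost 9×3 = 27
  W-β (cap 17, load 9): N1, N3 — cost 2×5 + 7×7 = 59
  W-γ (cap 13, load 10): N4 — cost 10×2 = 20
  Shipping 106, fixed 165 → total 271.
  Any other capacity-feasible assignment to {W-α, W-β, W-γ} ships for at least 106.
Compare {W-β, W-γ}: its best feasible assignment gives total 292.
Every other set of open sites that can feasibly serve all demand totals ≥ 292 even under its best assignment. Minimum: 271.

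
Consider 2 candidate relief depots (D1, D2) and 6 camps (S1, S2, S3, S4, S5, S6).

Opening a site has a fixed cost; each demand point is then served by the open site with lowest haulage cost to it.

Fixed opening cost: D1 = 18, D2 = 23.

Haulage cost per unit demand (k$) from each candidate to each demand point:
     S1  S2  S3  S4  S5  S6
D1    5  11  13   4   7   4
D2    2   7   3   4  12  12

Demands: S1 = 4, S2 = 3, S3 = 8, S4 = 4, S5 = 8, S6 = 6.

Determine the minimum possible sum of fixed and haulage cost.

190

Open {D1, D2}: assign each demand point to its cheapest open site.
  S1→D2 4×2=8, S2→D2 3×7=21, S3→D2 8×3=24, S4→D1 4×4=16, S5→D1 8×7=56, S6→D1 6×4=24
  haulage cost 149, fixed 41 → total 190.
Compare {D2}: haulage cost 237 + fixed 23 = 260.
Compare {D1}: haulage cost 253 + fixed 18 = 271.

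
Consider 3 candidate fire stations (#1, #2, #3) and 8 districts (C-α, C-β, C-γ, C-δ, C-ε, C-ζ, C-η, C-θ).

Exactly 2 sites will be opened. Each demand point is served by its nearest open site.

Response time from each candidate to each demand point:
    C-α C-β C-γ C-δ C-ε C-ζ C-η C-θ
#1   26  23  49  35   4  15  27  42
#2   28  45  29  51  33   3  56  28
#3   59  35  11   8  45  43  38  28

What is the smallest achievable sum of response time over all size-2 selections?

Open {#1, #3}.
  C-α→#1 26, C-β→#1 23, C-γ→#3 11, C-δ→#3 8, C-ε→#1 4, C-ζ→#1 15, C-η→#1 27, C-θ→#3 28  ⇒ total 142.
Compare {#1, #2}: total 175.
Compare {#2, #3}: total 184.

142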